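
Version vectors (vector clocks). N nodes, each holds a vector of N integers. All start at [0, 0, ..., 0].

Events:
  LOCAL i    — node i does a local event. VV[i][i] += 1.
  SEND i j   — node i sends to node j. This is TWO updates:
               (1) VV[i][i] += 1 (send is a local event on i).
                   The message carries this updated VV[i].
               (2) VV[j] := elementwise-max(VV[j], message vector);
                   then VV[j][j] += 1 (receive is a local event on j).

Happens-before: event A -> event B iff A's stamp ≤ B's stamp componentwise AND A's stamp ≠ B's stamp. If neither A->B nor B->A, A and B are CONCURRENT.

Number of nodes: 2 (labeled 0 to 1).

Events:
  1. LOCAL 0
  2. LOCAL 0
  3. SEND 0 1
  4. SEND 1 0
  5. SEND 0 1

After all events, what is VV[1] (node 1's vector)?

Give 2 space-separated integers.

Answer: 5 3

Derivation:
Initial: VV[0]=[0, 0]
Initial: VV[1]=[0, 0]
Event 1: LOCAL 0: VV[0][0]++ -> VV[0]=[1, 0]
Event 2: LOCAL 0: VV[0][0]++ -> VV[0]=[2, 0]
Event 3: SEND 0->1: VV[0][0]++ -> VV[0]=[3, 0], msg_vec=[3, 0]; VV[1]=max(VV[1],msg_vec) then VV[1][1]++ -> VV[1]=[3, 1]
Event 4: SEND 1->0: VV[1][1]++ -> VV[1]=[3, 2], msg_vec=[3, 2]; VV[0]=max(VV[0],msg_vec) then VV[0][0]++ -> VV[0]=[4, 2]
Event 5: SEND 0->1: VV[0][0]++ -> VV[0]=[5, 2], msg_vec=[5, 2]; VV[1]=max(VV[1],msg_vec) then VV[1][1]++ -> VV[1]=[5, 3]
Final vectors: VV[0]=[5, 2]; VV[1]=[5, 3]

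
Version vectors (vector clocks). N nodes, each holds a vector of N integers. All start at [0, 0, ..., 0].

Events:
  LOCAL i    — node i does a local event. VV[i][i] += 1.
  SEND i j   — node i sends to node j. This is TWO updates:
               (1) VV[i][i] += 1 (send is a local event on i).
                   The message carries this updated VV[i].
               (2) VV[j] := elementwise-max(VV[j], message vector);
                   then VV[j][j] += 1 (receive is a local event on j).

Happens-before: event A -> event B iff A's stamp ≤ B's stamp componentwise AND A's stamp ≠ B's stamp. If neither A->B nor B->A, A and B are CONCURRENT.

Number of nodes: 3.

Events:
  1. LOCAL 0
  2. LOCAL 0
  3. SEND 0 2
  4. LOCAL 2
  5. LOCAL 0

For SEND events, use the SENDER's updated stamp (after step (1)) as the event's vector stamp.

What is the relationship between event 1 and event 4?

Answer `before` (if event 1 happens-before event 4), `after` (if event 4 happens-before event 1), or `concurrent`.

Answer: before

Derivation:
Initial: VV[0]=[0, 0, 0]
Initial: VV[1]=[0, 0, 0]
Initial: VV[2]=[0, 0, 0]
Event 1: LOCAL 0: VV[0][0]++ -> VV[0]=[1, 0, 0]
Event 2: LOCAL 0: VV[0][0]++ -> VV[0]=[2, 0, 0]
Event 3: SEND 0->2: VV[0][0]++ -> VV[0]=[3, 0, 0], msg_vec=[3, 0, 0]; VV[2]=max(VV[2],msg_vec) then VV[2][2]++ -> VV[2]=[3, 0, 1]
Event 4: LOCAL 2: VV[2][2]++ -> VV[2]=[3, 0, 2]
Event 5: LOCAL 0: VV[0][0]++ -> VV[0]=[4, 0, 0]
Event 1 stamp: [1, 0, 0]
Event 4 stamp: [3, 0, 2]
[1, 0, 0] <= [3, 0, 2]? True
[3, 0, 2] <= [1, 0, 0]? False
Relation: before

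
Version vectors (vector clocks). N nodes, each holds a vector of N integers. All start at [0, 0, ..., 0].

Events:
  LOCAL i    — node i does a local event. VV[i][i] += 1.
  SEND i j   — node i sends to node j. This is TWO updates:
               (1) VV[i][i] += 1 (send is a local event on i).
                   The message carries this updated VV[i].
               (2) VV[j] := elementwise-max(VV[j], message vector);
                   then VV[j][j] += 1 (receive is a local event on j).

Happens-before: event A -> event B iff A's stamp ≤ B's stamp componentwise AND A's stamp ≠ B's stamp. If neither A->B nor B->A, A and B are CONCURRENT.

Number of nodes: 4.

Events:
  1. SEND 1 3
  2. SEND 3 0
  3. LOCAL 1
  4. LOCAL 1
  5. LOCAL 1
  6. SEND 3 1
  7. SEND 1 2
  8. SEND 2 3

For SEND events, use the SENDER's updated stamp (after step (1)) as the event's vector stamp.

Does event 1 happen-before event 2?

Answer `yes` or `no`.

Initial: VV[0]=[0, 0, 0, 0]
Initial: VV[1]=[0, 0, 0, 0]
Initial: VV[2]=[0, 0, 0, 0]
Initial: VV[3]=[0, 0, 0, 0]
Event 1: SEND 1->3: VV[1][1]++ -> VV[1]=[0, 1, 0, 0], msg_vec=[0, 1, 0, 0]; VV[3]=max(VV[3],msg_vec) then VV[3][3]++ -> VV[3]=[0, 1, 0, 1]
Event 2: SEND 3->0: VV[3][3]++ -> VV[3]=[0, 1, 0, 2], msg_vec=[0, 1, 0, 2]; VV[0]=max(VV[0],msg_vec) then VV[0][0]++ -> VV[0]=[1, 1, 0, 2]
Event 3: LOCAL 1: VV[1][1]++ -> VV[1]=[0, 2, 0, 0]
Event 4: LOCAL 1: VV[1][1]++ -> VV[1]=[0, 3, 0, 0]
Event 5: LOCAL 1: VV[1][1]++ -> VV[1]=[0, 4, 0, 0]
Event 6: SEND 3->1: VV[3][3]++ -> VV[3]=[0, 1, 0, 3], msg_vec=[0, 1, 0, 3]; VV[1]=max(VV[1],msg_vec) then VV[1][1]++ -> VV[1]=[0, 5, 0, 3]
Event 7: SEND 1->2: VV[1][1]++ -> VV[1]=[0, 6, 0, 3], msg_vec=[0, 6, 0, 3]; VV[2]=max(VV[2],msg_vec) then VV[2][2]++ -> VV[2]=[0, 6, 1, 3]
Event 8: SEND 2->3: VV[2][2]++ -> VV[2]=[0, 6, 2, 3], msg_vec=[0, 6, 2, 3]; VV[3]=max(VV[3],msg_vec) then VV[3][3]++ -> VV[3]=[0, 6, 2, 4]
Event 1 stamp: [0, 1, 0, 0]
Event 2 stamp: [0, 1, 0, 2]
[0, 1, 0, 0] <= [0, 1, 0, 2]? True. Equal? False. Happens-before: True

Answer: yes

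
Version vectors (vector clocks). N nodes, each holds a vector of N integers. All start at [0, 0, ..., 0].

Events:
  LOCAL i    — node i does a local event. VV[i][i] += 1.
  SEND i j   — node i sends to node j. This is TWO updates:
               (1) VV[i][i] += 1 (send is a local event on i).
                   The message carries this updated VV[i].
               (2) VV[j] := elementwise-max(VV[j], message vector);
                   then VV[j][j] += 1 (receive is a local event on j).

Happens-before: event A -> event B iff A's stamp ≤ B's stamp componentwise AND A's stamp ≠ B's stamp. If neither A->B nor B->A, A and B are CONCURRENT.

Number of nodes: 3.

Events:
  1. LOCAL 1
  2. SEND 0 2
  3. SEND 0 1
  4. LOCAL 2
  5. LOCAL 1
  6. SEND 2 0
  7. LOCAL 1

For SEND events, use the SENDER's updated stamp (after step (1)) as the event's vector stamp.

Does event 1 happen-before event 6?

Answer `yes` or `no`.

Answer: no

Derivation:
Initial: VV[0]=[0, 0, 0]
Initial: VV[1]=[0, 0, 0]
Initial: VV[2]=[0, 0, 0]
Event 1: LOCAL 1: VV[1][1]++ -> VV[1]=[0, 1, 0]
Event 2: SEND 0->2: VV[0][0]++ -> VV[0]=[1, 0, 0], msg_vec=[1, 0, 0]; VV[2]=max(VV[2],msg_vec) then VV[2][2]++ -> VV[2]=[1, 0, 1]
Event 3: SEND 0->1: VV[0][0]++ -> VV[0]=[2, 0, 0], msg_vec=[2, 0, 0]; VV[1]=max(VV[1],msg_vec) then VV[1][1]++ -> VV[1]=[2, 2, 0]
Event 4: LOCAL 2: VV[2][2]++ -> VV[2]=[1, 0, 2]
Event 5: LOCAL 1: VV[1][1]++ -> VV[1]=[2, 3, 0]
Event 6: SEND 2->0: VV[2][2]++ -> VV[2]=[1, 0, 3], msg_vec=[1, 0, 3]; VV[0]=max(VV[0],msg_vec) then VV[0][0]++ -> VV[0]=[3, 0, 3]
Event 7: LOCAL 1: VV[1][1]++ -> VV[1]=[2, 4, 0]
Event 1 stamp: [0, 1, 0]
Event 6 stamp: [1, 0, 3]
[0, 1, 0] <= [1, 0, 3]? False. Equal? False. Happens-before: False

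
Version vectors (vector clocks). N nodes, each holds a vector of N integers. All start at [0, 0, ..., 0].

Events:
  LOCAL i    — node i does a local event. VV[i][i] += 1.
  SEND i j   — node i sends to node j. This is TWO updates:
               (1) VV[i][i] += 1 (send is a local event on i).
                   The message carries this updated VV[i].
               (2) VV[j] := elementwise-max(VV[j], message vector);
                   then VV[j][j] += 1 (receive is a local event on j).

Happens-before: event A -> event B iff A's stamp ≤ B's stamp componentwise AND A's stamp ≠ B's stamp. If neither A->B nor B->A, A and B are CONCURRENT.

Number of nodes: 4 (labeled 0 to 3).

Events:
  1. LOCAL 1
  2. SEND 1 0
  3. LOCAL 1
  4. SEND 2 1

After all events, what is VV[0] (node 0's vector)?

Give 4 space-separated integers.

Answer: 1 2 0 0

Derivation:
Initial: VV[0]=[0, 0, 0, 0]
Initial: VV[1]=[0, 0, 0, 0]
Initial: VV[2]=[0, 0, 0, 0]
Initial: VV[3]=[0, 0, 0, 0]
Event 1: LOCAL 1: VV[1][1]++ -> VV[1]=[0, 1, 0, 0]
Event 2: SEND 1->0: VV[1][1]++ -> VV[1]=[0, 2, 0, 0], msg_vec=[0, 2, 0, 0]; VV[0]=max(VV[0],msg_vec) then VV[0][0]++ -> VV[0]=[1, 2, 0, 0]
Event 3: LOCAL 1: VV[1][1]++ -> VV[1]=[0, 3, 0, 0]
Event 4: SEND 2->1: VV[2][2]++ -> VV[2]=[0, 0, 1, 0], msg_vec=[0, 0, 1, 0]; VV[1]=max(VV[1],msg_vec) then VV[1][1]++ -> VV[1]=[0, 4, 1, 0]
Final vectors: VV[0]=[1, 2, 0, 0]; VV[1]=[0, 4, 1, 0]; VV[2]=[0, 0, 1, 0]; VV[3]=[0, 0, 0, 0]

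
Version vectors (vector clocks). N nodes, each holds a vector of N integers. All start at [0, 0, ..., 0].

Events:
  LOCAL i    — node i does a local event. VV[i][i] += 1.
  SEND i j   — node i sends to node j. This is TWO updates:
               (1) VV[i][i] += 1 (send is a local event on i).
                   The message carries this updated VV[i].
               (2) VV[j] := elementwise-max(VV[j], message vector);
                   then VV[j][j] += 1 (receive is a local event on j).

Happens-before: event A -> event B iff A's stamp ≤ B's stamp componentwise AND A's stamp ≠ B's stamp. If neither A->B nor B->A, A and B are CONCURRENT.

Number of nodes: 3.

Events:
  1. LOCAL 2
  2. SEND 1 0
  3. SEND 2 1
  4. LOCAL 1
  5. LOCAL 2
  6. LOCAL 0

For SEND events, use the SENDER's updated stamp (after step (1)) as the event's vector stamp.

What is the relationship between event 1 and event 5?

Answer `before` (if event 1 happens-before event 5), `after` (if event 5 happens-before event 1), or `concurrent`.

Answer: before

Derivation:
Initial: VV[0]=[0, 0, 0]
Initial: VV[1]=[0, 0, 0]
Initial: VV[2]=[0, 0, 0]
Event 1: LOCAL 2: VV[2][2]++ -> VV[2]=[0, 0, 1]
Event 2: SEND 1->0: VV[1][1]++ -> VV[1]=[0, 1, 0], msg_vec=[0, 1, 0]; VV[0]=max(VV[0],msg_vec) then VV[0][0]++ -> VV[0]=[1, 1, 0]
Event 3: SEND 2->1: VV[2][2]++ -> VV[2]=[0, 0, 2], msg_vec=[0, 0, 2]; VV[1]=max(VV[1],msg_vec) then VV[1][1]++ -> VV[1]=[0, 2, 2]
Event 4: LOCAL 1: VV[1][1]++ -> VV[1]=[0, 3, 2]
Event 5: LOCAL 2: VV[2][2]++ -> VV[2]=[0, 0, 3]
Event 6: LOCAL 0: VV[0][0]++ -> VV[0]=[2, 1, 0]
Event 1 stamp: [0, 0, 1]
Event 5 stamp: [0, 0, 3]
[0, 0, 1] <= [0, 0, 3]? True
[0, 0, 3] <= [0, 0, 1]? False
Relation: before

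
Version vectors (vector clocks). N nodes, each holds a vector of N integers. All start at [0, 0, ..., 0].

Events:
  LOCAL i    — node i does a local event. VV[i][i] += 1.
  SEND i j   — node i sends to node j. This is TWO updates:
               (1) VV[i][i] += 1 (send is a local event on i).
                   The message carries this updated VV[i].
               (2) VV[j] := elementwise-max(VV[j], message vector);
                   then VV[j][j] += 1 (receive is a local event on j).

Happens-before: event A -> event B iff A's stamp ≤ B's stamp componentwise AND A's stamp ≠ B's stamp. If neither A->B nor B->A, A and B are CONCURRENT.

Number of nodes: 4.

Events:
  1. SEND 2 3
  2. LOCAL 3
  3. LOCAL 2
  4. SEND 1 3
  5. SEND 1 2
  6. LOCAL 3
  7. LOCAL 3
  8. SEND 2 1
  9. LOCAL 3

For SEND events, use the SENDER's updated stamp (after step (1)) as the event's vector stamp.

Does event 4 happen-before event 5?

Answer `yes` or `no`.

Answer: yes

Derivation:
Initial: VV[0]=[0, 0, 0, 0]
Initial: VV[1]=[0, 0, 0, 0]
Initial: VV[2]=[0, 0, 0, 0]
Initial: VV[3]=[0, 0, 0, 0]
Event 1: SEND 2->3: VV[2][2]++ -> VV[2]=[0, 0, 1, 0], msg_vec=[0, 0, 1, 0]; VV[3]=max(VV[3],msg_vec) then VV[3][3]++ -> VV[3]=[0, 0, 1, 1]
Event 2: LOCAL 3: VV[3][3]++ -> VV[3]=[0, 0, 1, 2]
Event 3: LOCAL 2: VV[2][2]++ -> VV[2]=[0, 0, 2, 0]
Event 4: SEND 1->3: VV[1][1]++ -> VV[1]=[0, 1, 0, 0], msg_vec=[0, 1, 0, 0]; VV[3]=max(VV[3],msg_vec) then VV[3][3]++ -> VV[3]=[0, 1, 1, 3]
Event 5: SEND 1->2: VV[1][1]++ -> VV[1]=[0, 2, 0, 0], msg_vec=[0, 2, 0, 0]; VV[2]=max(VV[2],msg_vec) then VV[2][2]++ -> VV[2]=[0, 2, 3, 0]
Event 6: LOCAL 3: VV[3][3]++ -> VV[3]=[0, 1, 1, 4]
Event 7: LOCAL 3: VV[3][3]++ -> VV[3]=[0, 1, 1, 5]
Event 8: SEND 2->1: VV[2][2]++ -> VV[2]=[0, 2, 4, 0], msg_vec=[0, 2, 4, 0]; VV[1]=max(VV[1],msg_vec) then VV[1][1]++ -> VV[1]=[0, 3, 4, 0]
Event 9: LOCAL 3: VV[3][3]++ -> VV[3]=[0, 1, 1, 6]
Event 4 stamp: [0, 1, 0, 0]
Event 5 stamp: [0, 2, 0, 0]
[0, 1, 0, 0] <= [0, 2, 0, 0]? True. Equal? False. Happens-before: True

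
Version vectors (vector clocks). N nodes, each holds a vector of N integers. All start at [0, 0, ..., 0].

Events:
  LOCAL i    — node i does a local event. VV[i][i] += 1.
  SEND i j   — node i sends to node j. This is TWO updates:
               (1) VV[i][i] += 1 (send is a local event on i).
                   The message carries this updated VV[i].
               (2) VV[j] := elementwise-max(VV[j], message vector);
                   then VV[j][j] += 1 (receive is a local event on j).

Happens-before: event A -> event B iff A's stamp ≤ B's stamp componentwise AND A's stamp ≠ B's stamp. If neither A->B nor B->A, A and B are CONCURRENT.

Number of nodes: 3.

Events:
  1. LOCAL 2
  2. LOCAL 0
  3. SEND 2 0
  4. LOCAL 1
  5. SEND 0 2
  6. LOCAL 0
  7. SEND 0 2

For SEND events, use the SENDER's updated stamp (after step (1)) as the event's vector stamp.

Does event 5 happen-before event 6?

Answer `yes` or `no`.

Answer: yes

Derivation:
Initial: VV[0]=[0, 0, 0]
Initial: VV[1]=[0, 0, 0]
Initial: VV[2]=[0, 0, 0]
Event 1: LOCAL 2: VV[2][2]++ -> VV[2]=[0, 0, 1]
Event 2: LOCAL 0: VV[0][0]++ -> VV[0]=[1, 0, 0]
Event 3: SEND 2->0: VV[2][2]++ -> VV[2]=[0, 0, 2], msg_vec=[0, 0, 2]; VV[0]=max(VV[0],msg_vec) then VV[0][0]++ -> VV[0]=[2, 0, 2]
Event 4: LOCAL 1: VV[1][1]++ -> VV[1]=[0, 1, 0]
Event 5: SEND 0->2: VV[0][0]++ -> VV[0]=[3, 0, 2], msg_vec=[3, 0, 2]; VV[2]=max(VV[2],msg_vec) then VV[2][2]++ -> VV[2]=[3, 0, 3]
Event 6: LOCAL 0: VV[0][0]++ -> VV[0]=[4, 0, 2]
Event 7: SEND 0->2: VV[0][0]++ -> VV[0]=[5, 0, 2], msg_vec=[5, 0, 2]; VV[2]=max(VV[2],msg_vec) then VV[2][2]++ -> VV[2]=[5, 0, 4]
Event 5 stamp: [3, 0, 2]
Event 6 stamp: [4, 0, 2]
[3, 0, 2] <= [4, 0, 2]? True. Equal? False. Happens-before: True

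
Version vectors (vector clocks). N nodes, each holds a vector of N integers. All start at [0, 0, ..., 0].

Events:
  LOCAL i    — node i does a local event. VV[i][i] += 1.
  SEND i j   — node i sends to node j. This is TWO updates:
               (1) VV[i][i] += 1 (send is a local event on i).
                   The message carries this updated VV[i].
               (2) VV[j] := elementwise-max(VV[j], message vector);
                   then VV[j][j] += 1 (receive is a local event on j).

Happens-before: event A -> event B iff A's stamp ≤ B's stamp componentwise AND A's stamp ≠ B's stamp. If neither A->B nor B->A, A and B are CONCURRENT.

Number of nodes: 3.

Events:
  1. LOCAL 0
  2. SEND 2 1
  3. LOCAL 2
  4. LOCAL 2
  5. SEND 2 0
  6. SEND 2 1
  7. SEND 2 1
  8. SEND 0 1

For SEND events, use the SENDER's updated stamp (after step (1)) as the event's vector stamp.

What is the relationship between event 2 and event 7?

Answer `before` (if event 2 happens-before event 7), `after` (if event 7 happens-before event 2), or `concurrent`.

Initial: VV[0]=[0, 0, 0]
Initial: VV[1]=[0, 0, 0]
Initial: VV[2]=[0, 0, 0]
Event 1: LOCAL 0: VV[0][0]++ -> VV[0]=[1, 0, 0]
Event 2: SEND 2->1: VV[2][2]++ -> VV[2]=[0, 0, 1], msg_vec=[0, 0, 1]; VV[1]=max(VV[1],msg_vec) then VV[1][1]++ -> VV[1]=[0, 1, 1]
Event 3: LOCAL 2: VV[2][2]++ -> VV[2]=[0, 0, 2]
Event 4: LOCAL 2: VV[2][2]++ -> VV[2]=[0, 0, 3]
Event 5: SEND 2->0: VV[2][2]++ -> VV[2]=[0, 0, 4], msg_vec=[0, 0, 4]; VV[0]=max(VV[0],msg_vec) then VV[0][0]++ -> VV[0]=[2, 0, 4]
Event 6: SEND 2->1: VV[2][2]++ -> VV[2]=[0, 0, 5], msg_vec=[0, 0, 5]; VV[1]=max(VV[1],msg_vec) then VV[1][1]++ -> VV[1]=[0, 2, 5]
Event 7: SEND 2->1: VV[2][2]++ -> VV[2]=[0, 0, 6], msg_vec=[0, 0, 6]; VV[1]=max(VV[1],msg_vec) then VV[1][1]++ -> VV[1]=[0, 3, 6]
Event 8: SEND 0->1: VV[0][0]++ -> VV[0]=[3, 0, 4], msg_vec=[3, 0, 4]; VV[1]=max(VV[1],msg_vec) then VV[1][1]++ -> VV[1]=[3, 4, 6]
Event 2 stamp: [0, 0, 1]
Event 7 stamp: [0, 0, 6]
[0, 0, 1] <= [0, 0, 6]? True
[0, 0, 6] <= [0, 0, 1]? False
Relation: before

Answer: before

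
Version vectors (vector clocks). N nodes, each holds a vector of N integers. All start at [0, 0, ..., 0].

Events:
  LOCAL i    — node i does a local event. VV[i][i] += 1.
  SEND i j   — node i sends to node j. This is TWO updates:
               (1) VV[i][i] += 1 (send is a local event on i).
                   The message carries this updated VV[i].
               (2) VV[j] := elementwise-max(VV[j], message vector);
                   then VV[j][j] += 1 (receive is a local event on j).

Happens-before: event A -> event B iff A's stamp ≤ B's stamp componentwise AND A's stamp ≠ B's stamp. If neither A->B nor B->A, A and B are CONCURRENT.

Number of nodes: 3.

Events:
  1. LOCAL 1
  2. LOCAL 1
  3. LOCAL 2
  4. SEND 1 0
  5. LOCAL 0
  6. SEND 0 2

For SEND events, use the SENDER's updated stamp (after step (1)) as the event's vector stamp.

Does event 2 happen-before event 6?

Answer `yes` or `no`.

Initial: VV[0]=[0, 0, 0]
Initial: VV[1]=[0, 0, 0]
Initial: VV[2]=[0, 0, 0]
Event 1: LOCAL 1: VV[1][1]++ -> VV[1]=[0, 1, 0]
Event 2: LOCAL 1: VV[1][1]++ -> VV[1]=[0, 2, 0]
Event 3: LOCAL 2: VV[2][2]++ -> VV[2]=[0, 0, 1]
Event 4: SEND 1->0: VV[1][1]++ -> VV[1]=[0, 3, 0], msg_vec=[0, 3, 0]; VV[0]=max(VV[0],msg_vec) then VV[0][0]++ -> VV[0]=[1, 3, 0]
Event 5: LOCAL 0: VV[0][0]++ -> VV[0]=[2, 3, 0]
Event 6: SEND 0->2: VV[0][0]++ -> VV[0]=[3, 3, 0], msg_vec=[3, 3, 0]; VV[2]=max(VV[2],msg_vec) then VV[2][2]++ -> VV[2]=[3, 3, 2]
Event 2 stamp: [0, 2, 0]
Event 6 stamp: [3, 3, 0]
[0, 2, 0] <= [3, 3, 0]? True. Equal? False. Happens-before: True

Answer: yes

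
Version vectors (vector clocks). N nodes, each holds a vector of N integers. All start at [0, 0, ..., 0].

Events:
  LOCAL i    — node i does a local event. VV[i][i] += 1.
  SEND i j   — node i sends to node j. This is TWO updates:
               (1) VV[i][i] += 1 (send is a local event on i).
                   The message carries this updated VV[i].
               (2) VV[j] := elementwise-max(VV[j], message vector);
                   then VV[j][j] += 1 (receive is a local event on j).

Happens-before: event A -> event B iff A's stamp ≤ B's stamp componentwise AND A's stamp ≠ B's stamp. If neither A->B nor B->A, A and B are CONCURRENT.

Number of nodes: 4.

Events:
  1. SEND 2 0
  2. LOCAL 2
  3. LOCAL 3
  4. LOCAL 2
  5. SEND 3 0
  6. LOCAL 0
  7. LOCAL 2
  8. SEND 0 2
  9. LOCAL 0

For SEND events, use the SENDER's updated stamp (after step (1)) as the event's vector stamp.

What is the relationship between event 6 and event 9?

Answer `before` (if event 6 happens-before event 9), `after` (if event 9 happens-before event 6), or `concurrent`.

Answer: before

Derivation:
Initial: VV[0]=[0, 0, 0, 0]
Initial: VV[1]=[0, 0, 0, 0]
Initial: VV[2]=[0, 0, 0, 0]
Initial: VV[3]=[0, 0, 0, 0]
Event 1: SEND 2->0: VV[2][2]++ -> VV[2]=[0, 0, 1, 0], msg_vec=[0, 0, 1, 0]; VV[0]=max(VV[0],msg_vec) then VV[0][0]++ -> VV[0]=[1, 0, 1, 0]
Event 2: LOCAL 2: VV[2][2]++ -> VV[2]=[0, 0, 2, 0]
Event 3: LOCAL 3: VV[3][3]++ -> VV[3]=[0, 0, 0, 1]
Event 4: LOCAL 2: VV[2][2]++ -> VV[2]=[0, 0, 3, 0]
Event 5: SEND 3->0: VV[3][3]++ -> VV[3]=[0, 0, 0, 2], msg_vec=[0, 0, 0, 2]; VV[0]=max(VV[0],msg_vec) then VV[0][0]++ -> VV[0]=[2, 0, 1, 2]
Event 6: LOCAL 0: VV[0][0]++ -> VV[0]=[3, 0, 1, 2]
Event 7: LOCAL 2: VV[2][2]++ -> VV[2]=[0, 0, 4, 0]
Event 8: SEND 0->2: VV[0][0]++ -> VV[0]=[4, 0, 1, 2], msg_vec=[4, 0, 1, 2]; VV[2]=max(VV[2],msg_vec) then VV[2][2]++ -> VV[2]=[4, 0, 5, 2]
Event 9: LOCAL 0: VV[0][0]++ -> VV[0]=[5, 0, 1, 2]
Event 6 stamp: [3, 0, 1, 2]
Event 9 stamp: [5, 0, 1, 2]
[3, 0, 1, 2] <= [5, 0, 1, 2]? True
[5, 0, 1, 2] <= [3, 0, 1, 2]? False
Relation: before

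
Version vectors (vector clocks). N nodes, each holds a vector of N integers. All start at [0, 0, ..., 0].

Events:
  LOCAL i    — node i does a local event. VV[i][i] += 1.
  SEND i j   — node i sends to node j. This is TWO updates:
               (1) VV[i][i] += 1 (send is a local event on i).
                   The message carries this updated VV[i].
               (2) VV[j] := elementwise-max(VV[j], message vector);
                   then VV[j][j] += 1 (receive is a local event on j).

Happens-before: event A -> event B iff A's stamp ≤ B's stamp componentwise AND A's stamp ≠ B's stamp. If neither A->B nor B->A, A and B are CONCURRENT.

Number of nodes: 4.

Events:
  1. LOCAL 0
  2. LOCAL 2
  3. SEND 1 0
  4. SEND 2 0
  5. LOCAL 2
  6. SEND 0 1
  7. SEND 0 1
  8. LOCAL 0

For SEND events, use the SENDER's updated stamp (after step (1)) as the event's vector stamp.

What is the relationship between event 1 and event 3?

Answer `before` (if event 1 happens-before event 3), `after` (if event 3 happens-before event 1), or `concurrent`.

Initial: VV[0]=[0, 0, 0, 0]
Initial: VV[1]=[0, 0, 0, 0]
Initial: VV[2]=[0, 0, 0, 0]
Initial: VV[3]=[0, 0, 0, 0]
Event 1: LOCAL 0: VV[0][0]++ -> VV[0]=[1, 0, 0, 0]
Event 2: LOCAL 2: VV[2][2]++ -> VV[2]=[0, 0, 1, 0]
Event 3: SEND 1->0: VV[1][1]++ -> VV[1]=[0, 1, 0, 0], msg_vec=[0, 1, 0, 0]; VV[0]=max(VV[0],msg_vec) then VV[0][0]++ -> VV[0]=[2, 1, 0, 0]
Event 4: SEND 2->0: VV[2][2]++ -> VV[2]=[0, 0, 2, 0], msg_vec=[0, 0, 2, 0]; VV[0]=max(VV[0],msg_vec) then VV[0][0]++ -> VV[0]=[3, 1, 2, 0]
Event 5: LOCAL 2: VV[2][2]++ -> VV[2]=[0, 0, 3, 0]
Event 6: SEND 0->1: VV[0][0]++ -> VV[0]=[4, 1, 2, 0], msg_vec=[4, 1, 2, 0]; VV[1]=max(VV[1],msg_vec) then VV[1][1]++ -> VV[1]=[4, 2, 2, 0]
Event 7: SEND 0->1: VV[0][0]++ -> VV[0]=[5, 1, 2, 0], msg_vec=[5, 1, 2, 0]; VV[1]=max(VV[1],msg_vec) then VV[1][1]++ -> VV[1]=[5, 3, 2, 0]
Event 8: LOCAL 0: VV[0][0]++ -> VV[0]=[6, 1, 2, 0]
Event 1 stamp: [1, 0, 0, 0]
Event 3 stamp: [0, 1, 0, 0]
[1, 0, 0, 0] <= [0, 1, 0, 0]? False
[0, 1, 0, 0] <= [1, 0, 0, 0]? False
Relation: concurrent

Answer: concurrent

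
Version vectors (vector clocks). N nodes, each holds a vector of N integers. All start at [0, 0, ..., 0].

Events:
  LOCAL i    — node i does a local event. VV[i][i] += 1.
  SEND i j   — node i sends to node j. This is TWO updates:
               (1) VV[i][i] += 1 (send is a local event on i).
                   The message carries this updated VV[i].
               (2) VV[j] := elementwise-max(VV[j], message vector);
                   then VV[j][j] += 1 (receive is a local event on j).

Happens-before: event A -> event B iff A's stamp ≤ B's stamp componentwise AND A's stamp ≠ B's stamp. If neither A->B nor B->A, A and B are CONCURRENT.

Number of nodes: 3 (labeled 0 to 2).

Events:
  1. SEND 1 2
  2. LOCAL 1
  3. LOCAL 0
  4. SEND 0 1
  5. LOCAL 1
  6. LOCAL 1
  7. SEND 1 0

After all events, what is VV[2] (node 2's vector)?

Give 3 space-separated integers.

Answer: 0 1 1

Derivation:
Initial: VV[0]=[0, 0, 0]
Initial: VV[1]=[0, 0, 0]
Initial: VV[2]=[0, 0, 0]
Event 1: SEND 1->2: VV[1][1]++ -> VV[1]=[0, 1, 0], msg_vec=[0, 1, 0]; VV[2]=max(VV[2],msg_vec) then VV[2][2]++ -> VV[2]=[0, 1, 1]
Event 2: LOCAL 1: VV[1][1]++ -> VV[1]=[0, 2, 0]
Event 3: LOCAL 0: VV[0][0]++ -> VV[0]=[1, 0, 0]
Event 4: SEND 0->1: VV[0][0]++ -> VV[0]=[2, 0, 0], msg_vec=[2, 0, 0]; VV[1]=max(VV[1],msg_vec) then VV[1][1]++ -> VV[1]=[2, 3, 0]
Event 5: LOCAL 1: VV[1][1]++ -> VV[1]=[2, 4, 0]
Event 6: LOCAL 1: VV[1][1]++ -> VV[1]=[2, 5, 0]
Event 7: SEND 1->0: VV[1][1]++ -> VV[1]=[2, 6, 0], msg_vec=[2, 6, 0]; VV[0]=max(VV[0],msg_vec) then VV[0][0]++ -> VV[0]=[3, 6, 0]
Final vectors: VV[0]=[3, 6, 0]; VV[1]=[2, 6, 0]; VV[2]=[0, 1, 1]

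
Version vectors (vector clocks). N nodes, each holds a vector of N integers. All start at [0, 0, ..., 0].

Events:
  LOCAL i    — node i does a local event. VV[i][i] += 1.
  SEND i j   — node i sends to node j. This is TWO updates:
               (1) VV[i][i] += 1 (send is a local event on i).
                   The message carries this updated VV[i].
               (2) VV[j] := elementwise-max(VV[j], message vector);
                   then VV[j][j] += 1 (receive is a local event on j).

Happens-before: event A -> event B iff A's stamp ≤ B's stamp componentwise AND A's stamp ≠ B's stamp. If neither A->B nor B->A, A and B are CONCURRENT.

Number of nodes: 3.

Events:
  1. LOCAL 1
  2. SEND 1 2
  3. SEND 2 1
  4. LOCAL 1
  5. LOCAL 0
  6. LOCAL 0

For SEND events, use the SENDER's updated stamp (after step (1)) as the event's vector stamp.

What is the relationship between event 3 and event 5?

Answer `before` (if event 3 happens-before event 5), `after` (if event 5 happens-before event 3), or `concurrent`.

Answer: concurrent

Derivation:
Initial: VV[0]=[0, 0, 0]
Initial: VV[1]=[0, 0, 0]
Initial: VV[2]=[0, 0, 0]
Event 1: LOCAL 1: VV[1][1]++ -> VV[1]=[0, 1, 0]
Event 2: SEND 1->2: VV[1][1]++ -> VV[1]=[0, 2, 0], msg_vec=[0, 2, 0]; VV[2]=max(VV[2],msg_vec) then VV[2][2]++ -> VV[2]=[0, 2, 1]
Event 3: SEND 2->1: VV[2][2]++ -> VV[2]=[0, 2, 2], msg_vec=[0, 2, 2]; VV[1]=max(VV[1],msg_vec) then VV[1][1]++ -> VV[1]=[0, 3, 2]
Event 4: LOCAL 1: VV[1][1]++ -> VV[1]=[0, 4, 2]
Event 5: LOCAL 0: VV[0][0]++ -> VV[0]=[1, 0, 0]
Event 6: LOCAL 0: VV[0][0]++ -> VV[0]=[2, 0, 0]
Event 3 stamp: [0, 2, 2]
Event 5 stamp: [1, 0, 0]
[0, 2, 2] <= [1, 0, 0]? False
[1, 0, 0] <= [0, 2, 2]? False
Relation: concurrent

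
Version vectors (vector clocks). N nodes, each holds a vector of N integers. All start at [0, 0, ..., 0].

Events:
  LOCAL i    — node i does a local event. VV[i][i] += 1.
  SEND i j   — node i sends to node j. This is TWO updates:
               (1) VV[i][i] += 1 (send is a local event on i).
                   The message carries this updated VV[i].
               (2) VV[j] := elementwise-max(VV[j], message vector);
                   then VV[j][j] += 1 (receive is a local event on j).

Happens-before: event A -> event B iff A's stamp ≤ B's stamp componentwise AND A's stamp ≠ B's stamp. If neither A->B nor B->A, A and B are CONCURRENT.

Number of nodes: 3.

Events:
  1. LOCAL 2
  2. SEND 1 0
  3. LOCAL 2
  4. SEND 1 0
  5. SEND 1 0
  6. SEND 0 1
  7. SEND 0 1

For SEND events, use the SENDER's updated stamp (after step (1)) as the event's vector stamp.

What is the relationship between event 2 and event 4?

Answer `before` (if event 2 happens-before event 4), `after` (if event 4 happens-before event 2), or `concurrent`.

Answer: before

Derivation:
Initial: VV[0]=[0, 0, 0]
Initial: VV[1]=[0, 0, 0]
Initial: VV[2]=[0, 0, 0]
Event 1: LOCAL 2: VV[2][2]++ -> VV[2]=[0, 0, 1]
Event 2: SEND 1->0: VV[1][1]++ -> VV[1]=[0, 1, 0], msg_vec=[0, 1, 0]; VV[0]=max(VV[0],msg_vec) then VV[0][0]++ -> VV[0]=[1, 1, 0]
Event 3: LOCAL 2: VV[2][2]++ -> VV[2]=[0, 0, 2]
Event 4: SEND 1->0: VV[1][1]++ -> VV[1]=[0, 2, 0], msg_vec=[0, 2, 0]; VV[0]=max(VV[0],msg_vec) then VV[0][0]++ -> VV[0]=[2, 2, 0]
Event 5: SEND 1->0: VV[1][1]++ -> VV[1]=[0, 3, 0], msg_vec=[0, 3, 0]; VV[0]=max(VV[0],msg_vec) then VV[0][0]++ -> VV[0]=[3, 3, 0]
Event 6: SEND 0->1: VV[0][0]++ -> VV[0]=[4, 3, 0], msg_vec=[4, 3, 0]; VV[1]=max(VV[1],msg_vec) then VV[1][1]++ -> VV[1]=[4, 4, 0]
Event 7: SEND 0->1: VV[0][0]++ -> VV[0]=[5, 3, 0], msg_vec=[5, 3, 0]; VV[1]=max(VV[1],msg_vec) then VV[1][1]++ -> VV[1]=[5, 5, 0]
Event 2 stamp: [0, 1, 0]
Event 4 stamp: [0, 2, 0]
[0, 1, 0] <= [0, 2, 0]? True
[0, 2, 0] <= [0, 1, 0]? False
Relation: before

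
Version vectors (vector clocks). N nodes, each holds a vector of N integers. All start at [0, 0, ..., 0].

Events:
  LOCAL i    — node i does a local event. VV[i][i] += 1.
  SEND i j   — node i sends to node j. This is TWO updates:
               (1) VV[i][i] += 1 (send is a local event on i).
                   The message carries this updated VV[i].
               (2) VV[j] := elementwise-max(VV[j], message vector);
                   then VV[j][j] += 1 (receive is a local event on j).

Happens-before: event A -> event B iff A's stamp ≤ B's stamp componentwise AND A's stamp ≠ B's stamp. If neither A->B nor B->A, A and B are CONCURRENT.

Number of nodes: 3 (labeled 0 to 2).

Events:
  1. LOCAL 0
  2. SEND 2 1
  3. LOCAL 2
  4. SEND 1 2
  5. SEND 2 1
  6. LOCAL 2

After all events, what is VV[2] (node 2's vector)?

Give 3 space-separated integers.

Initial: VV[0]=[0, 0, 0]
Initial: VV[1]=[0, 0, 0]
Initial: VV[2]=[0, 0, 0]
Event 1: LOCAL 0: VV[0][0]++ -> VV[0]=[1, 0, 0]
Event 2: SEND 2->1: VV[2][2]++ -> VV[2]=[0, 0, 1], msg_vec=[0, 0, 1]; VV[1]=max(VV[1],msg_vec) then VV[1][1]++ -> VV[1]=[0, 1, 1]
Event 3: LOCAL 2: VV[2][2]++ -> VV[2]=[0, 0, 2]
Event 4: SEND 1->2: VV[1][1]++ -> VV[1]=[0, 2, 1], msg_vec=[0, 2, 1]; VV[2]=max(VV[2],msg_vec) then VV[2][2]++ -> VV[2]=[0, 2, 3]
Event 5: SEND 2->1: VV[2][2]++ -> VV[2]=[0, 2, 4], msg_vec=[0, 2, 4]; VV[1]=max(VV[1],msg_vec) then VV[1][1]++ -> VV[1]=[0, 3, 4]
Event 6: LOCAL 2: VV[2][2]++ -> VV[2]=[0, 2, 5]
Final vectors: VV[0]=[1, 0, 0]; VV[1]=[0, 3, 4]; VV[2]=[0, 2, 5]

Answer: 0 2 5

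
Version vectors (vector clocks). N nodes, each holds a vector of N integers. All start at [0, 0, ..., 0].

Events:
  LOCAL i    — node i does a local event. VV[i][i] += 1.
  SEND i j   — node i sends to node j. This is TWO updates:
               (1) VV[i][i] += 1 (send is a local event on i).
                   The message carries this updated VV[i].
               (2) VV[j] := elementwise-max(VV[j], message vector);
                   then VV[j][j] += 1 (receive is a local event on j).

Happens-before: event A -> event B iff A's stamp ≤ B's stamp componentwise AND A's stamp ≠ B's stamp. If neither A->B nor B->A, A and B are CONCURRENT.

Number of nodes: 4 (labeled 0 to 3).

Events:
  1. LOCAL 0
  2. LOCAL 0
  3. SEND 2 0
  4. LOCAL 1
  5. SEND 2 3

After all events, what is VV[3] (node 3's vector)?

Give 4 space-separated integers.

Initial: VV[0]=[0, 0, 0, 0]
Initial: VV[1]=[0, 0, 0, 0]
Initial: VV[2]=[0, 0, 0, 0]
Initial: VV[3]=[0, 0, 0, 0]
Event 1: LOCAL 0: VV[0][0]++ -> VV[0]=[1, 0, 0, 0]
Event 2: LOCAL 0: VV[0][0]++ -> VV[0]=[2, 0, 0, 0]
Event 3: SEND 2->0: VV[2][2]++ -> VV[2]=[0, 0, 1, 0], msg_vec=[0, 0, 1, 0]; VV[0]=max(VV[0],msg_vec) then VV[0][0]++ -> VV[0]=[3, 0, 1, 0]
Event 4: LOCAL 1: VV[1][1]++ -> VV[1]=[0, 1, 0, 0]
Event 5: SEND 2->3: VV[2][2]++ -> VV[2]=[0, 0, 2, 0], msg_vec=[0, 0, 2, 0]; VV[3]=max(VV[3],msg_vec) then VV[3][3]++ -> VV[3]=[0, 0, 2, 1]
Final vectors: VV[0]=[3, 0, 1, 0]; VV[1]=[0, 1, 0, 0]; VV[2]=[0, 0, 2, 0]; VV[3]=[0, 0, 2, 1]

Answer: 0 0 2 1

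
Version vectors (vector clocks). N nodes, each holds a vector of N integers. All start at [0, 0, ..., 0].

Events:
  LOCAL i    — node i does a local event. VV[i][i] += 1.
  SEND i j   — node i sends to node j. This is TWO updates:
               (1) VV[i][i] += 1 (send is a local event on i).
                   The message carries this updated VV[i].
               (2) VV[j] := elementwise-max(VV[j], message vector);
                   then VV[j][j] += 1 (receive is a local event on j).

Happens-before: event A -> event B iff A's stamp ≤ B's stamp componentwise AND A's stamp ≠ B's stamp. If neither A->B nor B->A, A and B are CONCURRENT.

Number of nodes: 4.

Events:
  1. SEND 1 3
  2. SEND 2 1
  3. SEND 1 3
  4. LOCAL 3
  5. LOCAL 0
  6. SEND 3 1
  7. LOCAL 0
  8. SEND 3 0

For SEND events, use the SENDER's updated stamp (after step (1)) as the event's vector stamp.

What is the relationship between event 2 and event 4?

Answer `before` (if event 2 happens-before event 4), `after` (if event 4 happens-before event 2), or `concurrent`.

Answer: before

Derivation:
Initial: VV[0]=[0, 0, 0, 0]
Initial: VV[1]=[0, 0, 0, 0]
Initial: VV[2]=[0, 0, 0, 0]
Initial: VV[3]=[0, 0, 0, 0]
Event 1: SEND 1->3: VV[1][1]++ -> VV[1]=[0, 1, 0, 0], msg_vec=[0, 1, 0, 0]; VV[3]=max(VV[3],msg_vec) then VV[3][3]++ -> VV[3]=[0, 1, 0, 1]
Event 2: SEND 2->1: VV[2][2]++ -> VV[2]=[0, 0, 1, 0], msg_vec=[0, 0, 1, 0]; VV[1]=max(VV[1],msg_vec) then VV[1][1]++ -> VV[1]=[0, 2, 1, 0]
Event 3: SEND 1->3: VV[1][1]++ -> VV[1]=[0, 3, 1, 0], msg_vec=[0, 3, 1, 0]; VV[3]=max(VV[3],msg_vec) then VV[3][3]++ -> VV[3]=[0, 3, 1, 2]
Event 4: LOCAL 3: VV[3][3]++ -> VV[3]=[0, 3, 1, 3]
Event 5: LOCAL 0: VV[0][0]++ -> VV[0]=[1, 0, 0, 0]
Event 6: SEND 3->1: VV[3][3]++ -> VV[3]=[0, 3, 1, 4], msg_vec=[0, 3, 1, 4]; VV[1]=max(VV[1],msg_vec) then VV[1][1]++ -> VV[1]=[0, 4, 1, 4]
Event 7: LOCAL 0: VV[0][0]++ -> VV[0]=[2, 0, 0, 0]
Event 8: SEND 3->0: VV[3][3]++ -> VV[3]=[0, 3, 1, 5], msg_vec=[0, 3, 1, 5]; VV[0]=max(VV[0],msg_vec) then VV[0][0]++ -> VV[0]=[3, 3, 1, 5]
Event 2 stamp: [0, 0, 1, 0]
Event 4 stamp: [0, 3, 1, 3]
[0, 0, 1, 0] <= [0, 3, 1, 3]? True
[0, 3, 1, 3] <= [0, 0, 1, 0]? False
Relation: before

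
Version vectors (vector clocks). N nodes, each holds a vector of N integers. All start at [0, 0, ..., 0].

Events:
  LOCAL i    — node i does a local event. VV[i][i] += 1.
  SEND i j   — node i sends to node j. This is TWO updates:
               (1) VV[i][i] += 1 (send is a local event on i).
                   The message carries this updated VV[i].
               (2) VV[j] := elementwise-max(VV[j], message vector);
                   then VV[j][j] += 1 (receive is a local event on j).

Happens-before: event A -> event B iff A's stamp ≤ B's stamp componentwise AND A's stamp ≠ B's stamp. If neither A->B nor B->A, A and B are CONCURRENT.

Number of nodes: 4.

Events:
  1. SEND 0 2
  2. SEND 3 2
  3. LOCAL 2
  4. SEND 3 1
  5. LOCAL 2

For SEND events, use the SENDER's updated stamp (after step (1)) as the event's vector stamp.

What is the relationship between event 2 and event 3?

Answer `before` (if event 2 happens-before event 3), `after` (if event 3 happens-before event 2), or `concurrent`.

Answer: before

Derivation:
Initial: VV[0]=[0, 0, 0, 0]
Initial: VV[1]=[0, 0, 0, 0]
Initial: VV[2]=[0, 0, 0, 0]
Initial: VV[3]=[0, 0, 0, 0]
Event 1: SEND 0->2: VV[0][0]++ -> VV[0]=[1, 0, 0, 0], msg_vec=[1, 0, 0, 0]; VV[2]=max(VV[2],msg_vec) then VV[2][2]++ -> VV[2]=[1, 0, 1, 0]
Event 2: SEND 3->2: VV[3][3]++ -> VV[3]=[0, 0, 0, 1], msg_vec=[0, 0, 0, 1]; VV[2]=max(VV[2],msg_vec) then VV[2][2]++ -> VV[2]=[1, 0, 2, 1]
Event 3: LOCAL 2: VV[2][2]++ -> VV[2]=[1, 0, 3, 1]
Event 4: SEND 3->1: VV[3][3]++ -> VV[3]=[0, 0, 0, 2], msg_vec=[0, 0, 0, 2]; VV[1]=max(VV[1],msg_vec) then VV[1][1]++ -> VV[1]=[0, 1, 0, 2]
Event 5: LOCAL 2: VV[2][2]++ -> VV[2]=[1, 0, 4, 1]
Event 2 stamp: [0, 0, 0, 1]
Event 3 stamp: [1, 0, 3, 1]
[0, 0, 0, 1] <= [1, 0, 3, 1]? True
[1, 0, 3, 1] <= [0, 0, 0, 1]? False
Relation: before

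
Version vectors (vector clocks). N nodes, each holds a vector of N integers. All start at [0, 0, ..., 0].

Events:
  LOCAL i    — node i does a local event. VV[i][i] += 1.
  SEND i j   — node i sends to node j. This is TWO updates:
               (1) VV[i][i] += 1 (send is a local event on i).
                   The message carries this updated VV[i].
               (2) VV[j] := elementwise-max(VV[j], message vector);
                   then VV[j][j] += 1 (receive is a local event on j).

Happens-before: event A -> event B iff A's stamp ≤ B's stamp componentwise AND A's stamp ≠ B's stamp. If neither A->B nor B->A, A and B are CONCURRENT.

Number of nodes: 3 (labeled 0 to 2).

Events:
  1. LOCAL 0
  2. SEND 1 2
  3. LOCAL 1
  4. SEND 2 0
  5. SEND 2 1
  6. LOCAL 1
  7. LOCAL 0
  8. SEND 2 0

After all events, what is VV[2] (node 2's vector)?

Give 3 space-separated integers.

Answer: 0 1 4

Derivation:
Initial: VV[0]=[0, 0, 0]
Initial: VV[1]=[0, 0, 0]
Initial: VV[2]=[0, 0, 0]
Event 1: LOCAL 0: VV[0][0]++ -> VV[0]=[1, 0, 0]
Event 2: SEND 1->2: VV[1][1]++ -> VV[1]=[0, 1, 0], msg_vec=[0, 1, 0]; VV[2]=max(VV[2],msg_vec) then VV[2][2]++ -> VV[2]=[0, 1, 1]
Event 3: LOCAL 1: VV[1][1]++ -> VV[1]=[0, 2, 0]
Event 4: SEND 2->0: VV[2][2]++ -> VV[2]=[0, 1, 2], msg_vec=[0, 1, 2]; VV[0]=max(VV[0],msg_vec) then VV[0][0]++ -> VV[0]=[2, 1, 2]
Event 5: SEND 2->1: VV[2][2]++ -> VV[2]=[0, 1, 3], msg_vec=[0, 1, 3]; VV[1]=max(VV[1],msg_vec) then VV[1][1]++ -> VV[1]=[0, 3, 3]
Event 6: LOCAL 1: VV[1][1]++ -> VV[1]=[0, 4, 3]
Event 7: LOCAL 0: VV[0][0]++ -> VV[0]=[3, 1, 2]
Event 8: SEND 2->0: VV[2][2]++ -> VV[2]=[0, 1, 4], msg_vec=[0, 1, 4]; VV[0]=max(VV[0],msg_vec) then VV[0][0]++ -> VV[0]=[4, 1, 4]
Final vectors: VV[0]=[4, 1, 4]; VV[1]=[0, 4, 3]; VV[2]=[0, 1, 4]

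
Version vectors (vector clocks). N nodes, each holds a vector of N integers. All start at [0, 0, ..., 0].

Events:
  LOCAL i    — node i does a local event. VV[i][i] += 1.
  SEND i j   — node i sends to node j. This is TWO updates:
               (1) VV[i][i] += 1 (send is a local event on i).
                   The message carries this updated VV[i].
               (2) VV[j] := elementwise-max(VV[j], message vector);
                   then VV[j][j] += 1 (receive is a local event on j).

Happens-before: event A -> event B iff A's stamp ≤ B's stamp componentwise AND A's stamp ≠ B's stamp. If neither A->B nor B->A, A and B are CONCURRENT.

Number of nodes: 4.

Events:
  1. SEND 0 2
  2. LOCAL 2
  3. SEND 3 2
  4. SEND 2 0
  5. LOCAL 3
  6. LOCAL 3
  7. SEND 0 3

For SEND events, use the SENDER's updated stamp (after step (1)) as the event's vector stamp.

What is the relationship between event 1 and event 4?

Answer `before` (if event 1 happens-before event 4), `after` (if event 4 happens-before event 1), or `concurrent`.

Answer: before

Derivation:
Initial: VV[0]=[0, 0, 0, 0]
Initial: VV[1]=[0, 0, 0, 0]
Initial: VV[2]=[0, 0, 0, 0]
Initial: VV[3]=[0, 0, 0, 0]
Event 1: SEND 0->2: VV[0][0]++ -> VV[0]=[1, 0, 0, 0], msg_vec=[1, 0, 0, 0]; VV[2]=max(VV[2],msg_vec) then VV[2][2]++ -> VV[2]=[1, 0, 1, 0]
Event 2: LOCAL 2: VV[2][2]++ -> VV[2]=[1, 0, 2, 0]
Event 3: SEND 3->2: VV[3][3]++ -> VV[3]=[0, 0, 0, 1], msg_vec=[0, 0, 0, 1]; VV[2]=max(VV[2],msg_vec) then VV[2][2]++ -> VV[2]=[1, 0, 3, 1]
Event 4: SEND 2->0: VV[2][2]++ -> VV[2]=[1, 0, 4, 1], msg_vec=[1, 0, 4, 1]; VV[0]=max(VV[0],msg_vec) then VV[0][0]++ -> VV[0]=[2, 0, 4, 1]
Event 5: LOCAL 3: VV[3][3]++ -> VV[3]=[0, 0, 0, 2]
Event 6: LOCAL 3: VV[3][3]++ -> VV[3]=[0, 0, 0, 3]
Event 7: SEND 0->3: VV[0][0]++ -> VV[0]=[3, 0, 4, 1], msg_vec=[3, 0, 4, 1]; VV[3]=max(VV[3],msg_vec) then VV[3][3]++ -> VV[3]=[3, 0, 4, 4]
Event 1 stamp: [1, 0, 0, 0]
Event 4 stamp: [1, 0, 4, 1]
[1, 0, 0, 0] <= [1, 0, 4, 1]? True
[1, 0, 4, 1] <= [1, 0, 0, 0]? False
Relation: before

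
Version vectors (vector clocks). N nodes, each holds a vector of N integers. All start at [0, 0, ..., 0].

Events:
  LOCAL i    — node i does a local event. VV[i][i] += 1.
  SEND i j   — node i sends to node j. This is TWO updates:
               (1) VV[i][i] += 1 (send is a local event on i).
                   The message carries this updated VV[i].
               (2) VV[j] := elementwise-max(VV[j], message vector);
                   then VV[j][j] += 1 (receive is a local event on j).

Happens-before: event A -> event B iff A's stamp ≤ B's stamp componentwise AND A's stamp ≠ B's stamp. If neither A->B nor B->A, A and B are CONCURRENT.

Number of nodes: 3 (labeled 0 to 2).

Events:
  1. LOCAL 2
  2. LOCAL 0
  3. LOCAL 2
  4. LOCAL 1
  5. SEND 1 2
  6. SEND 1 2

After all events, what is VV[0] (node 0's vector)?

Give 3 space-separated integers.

Initial: VV[0]=[0, 0, 0]
Initial: VV[1]=[0, 0, 0]
Initial: VV[2]=[0, 0, 0]
Event 1: LOCAL 2: VV[2][2]++ -> VV[2]=[0, 0, 1]
Event 2: LOCAL 0: VV[0][0]++ -> VV[0]=[1, 0, 0]
Event 3: LOCAL 2: VV[2][2]++ -> VV[2]=[0, 0, 2]
Event 4: LOCAL 1: VV[1][1]++ -> VV[1]=[0, 1, 0]
Event 5: SEND 1->2: VV[1][1]++ -> VV[1]=[0, 2, 0], msg_vec=[0, 2, 0]; VV[2]=max(VV[2],msg_vec) then VV[2][2]++ -> VV[2]=[0, 2, 3]
Event 6: SEND 1->2: VV[1][1]++ -> VV[1]=[0, 3, 0], msg_vec=[0, 3, 0]; VV[2]=max(VV[2],msg_vec) then VV[2][2]++ -> VV[2]=[0, 3, 4]
Final vectors: VV[0]=[1, 0, 0]; VV[1]=[0, 3, 0]; VV[2]=[0, 3, 4]

Answer: 1 0 0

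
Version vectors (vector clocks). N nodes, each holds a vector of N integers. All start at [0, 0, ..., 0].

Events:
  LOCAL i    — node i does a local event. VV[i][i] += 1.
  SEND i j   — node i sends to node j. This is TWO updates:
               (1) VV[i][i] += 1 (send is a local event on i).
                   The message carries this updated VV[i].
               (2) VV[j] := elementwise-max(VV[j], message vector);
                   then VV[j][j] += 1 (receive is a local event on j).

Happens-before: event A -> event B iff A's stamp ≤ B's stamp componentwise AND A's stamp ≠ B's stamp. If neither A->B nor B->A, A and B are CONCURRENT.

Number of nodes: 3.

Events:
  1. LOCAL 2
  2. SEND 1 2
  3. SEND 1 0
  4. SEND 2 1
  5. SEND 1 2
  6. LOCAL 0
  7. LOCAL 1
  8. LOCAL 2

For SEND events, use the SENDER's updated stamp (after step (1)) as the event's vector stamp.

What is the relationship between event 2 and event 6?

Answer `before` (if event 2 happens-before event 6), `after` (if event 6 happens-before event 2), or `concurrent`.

Answer: before

Derivation:
Initial: VV[0]=[0, 0, 0]
Initial: VV[1]=[0, 0, 0]
Initial: VV[2]=[0, 0, 0]
Event 1: LOCAL 2: VV[2][2]++ -> VV[2]=[0, 0, 1]
Event 2: SEND 1->2: VV[1][1]++ -> VV[1]=[0, 1, 0], msg_vec=[0, 1, 0]; VV[2]=max(VV[2],msg_vec) then VV[2][2]++ -> VV[2]=[0, 1, 2]
Event 3: SEND 1->0: VV[1][1]++ -> VV[1]=[0, 2, 0], msg_vec=[0, 2, 0]; VV[0]=max(VV[0],msg_vec) then VV[0][0]++ -> VV[0]=[1, 2, 0]
Event 4: SEND 2->1: VV[2][2]++ -> VV[2]=[0, 1, 3], msg_vec=[0, 1, 3]; VV[1]=max(VV[1],msg_vec) then VV[1][1]++ -> VV[1]=[0, 3, 3]
Event 5: SEND 1->2: VV[1][1]++ -> VV[1]=[0, 4, 3], msg_vec=[0, 4, 3]; VV[2]=max(VV[2],msg_vec) then VV[2][2]++ -> VV[2]=[0, 4, 4]
Event 6: LOCAL 0: VV[0][0]++ -> VV[0]=[2, 2, 0]
Event 7: LOCAL 1: VV[1][1]++ -> VV[1]=[0, 5, 3]
Event 8: LOCAL 2: VV[2][2]++ -> VV[2]=[0, 4, 5]
Event 2 stamp: [0, 1, 0]
Event 6 stamp: [2, 2, 0]
[0, 1, 0] <= [2, 2, 0]? True
[2, 2, 0] <= [0, 1, 0]? False
Relation: before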